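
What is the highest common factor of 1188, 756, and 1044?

1188 = 2^2 × 3^3 × 11
756 = 2^2 × 3^3 × 7
1044 = 2^2 × 3^2 × 29
gcd(1188, 756, 1044) = 2^2 × 3^2 = 36.

36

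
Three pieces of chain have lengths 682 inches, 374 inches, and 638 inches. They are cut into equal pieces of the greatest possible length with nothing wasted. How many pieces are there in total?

77

Piece length = gcd(682, 374, 638).
682 = 2 × 11 × 31
374 = 2 × 11 × 17
638 = 2 × 11 × 29
gcd(682, 374, 638) = 2 × 11 = 22.
Total pieces = 682/22 + 374/22 + 638/22 = 31 + 17 + 29 = 77.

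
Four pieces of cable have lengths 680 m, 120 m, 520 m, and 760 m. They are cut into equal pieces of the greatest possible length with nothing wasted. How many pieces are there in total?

52

Piece length = gcd(680, 120, 520, 760).
680 = 2^3 × 5 × 17
120 = 2^3 × 3 × 5
520 = 2^3 × 5 × 13
760 = 2^3 × 5 × 19
gcd(680, 120, 520, 760) = 2^3 × 5 = 40.
Total pieces = 680/40 + 120/40 + 520/40 + 760/40 = 17 + 3 + 13 + 19 = 52.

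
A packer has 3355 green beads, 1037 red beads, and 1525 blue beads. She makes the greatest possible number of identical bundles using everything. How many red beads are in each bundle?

Number of bundles = gcd(3355, 1037, 1525).
3355 = 5 × 11 × 61
1037 = 17 × 61
1525 = 5^2 × 61
gcd(3355, 1037, 1525) = 61.
red beads per bundle = 1037 / 61 = 17.

17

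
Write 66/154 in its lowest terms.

3/7

66 = 2 × 3 × 11
154 = 2 × 7 × 11
gcd(66, 154) = 2 × 11 = 22.
Divide numerator and denominator by 22: 66/154 = 3/7.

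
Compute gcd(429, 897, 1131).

39

429 = 3 × 11 × 13
897 = 3 × 13 × 23
1131 = 3 × 13 × 29
gcd(429, 897, 1131) = 3 × 13 = 39.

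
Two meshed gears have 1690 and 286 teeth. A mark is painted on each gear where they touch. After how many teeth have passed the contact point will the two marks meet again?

18590 teeth

The first simultaneous occurrence is after LCM of the individual periods.
1690 = 2 × 5 × 13^2
286 = 2 × 11 × 13
LCM(1690, 286) = 2 × 5 × 11 × 13^2 = 18590.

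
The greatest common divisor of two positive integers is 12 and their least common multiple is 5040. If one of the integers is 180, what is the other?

For two integers, gcd × lcm = product, so the other is (12 × 5040) / 180 = 60480 / 180 = 336.

336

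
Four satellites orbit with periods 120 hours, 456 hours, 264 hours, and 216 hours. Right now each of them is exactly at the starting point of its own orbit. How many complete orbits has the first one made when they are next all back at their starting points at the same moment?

1881 orbits

All finish a whole number of cycles simultaneously at t = LCM of the periods.
120 = 2^3 × 3 × 5
456 = 2^3 × 3 × 19
264 = 2^3 × 3 × 11
216 = 2^3 × 3^3
LCM(120, 456, 264, 216) = 2^3 × 3^3 × 5 × 11 × 19 = 225720.
Orbits for period 120: 225720 / 120 = 1881.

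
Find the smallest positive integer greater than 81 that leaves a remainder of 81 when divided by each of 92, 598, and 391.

20413

N − 81 must be a common multiple of 92, 598, and 391.
92 = 2^2 × 23
598 = 2 × 13 × 23
391 = 17 × 23
LCM(92, 598, 391) = 2^2 × 13 × 17 × 23 = 20332.
Smallest N > 81 is LCM + 81 = 20332 + 81 = 20413.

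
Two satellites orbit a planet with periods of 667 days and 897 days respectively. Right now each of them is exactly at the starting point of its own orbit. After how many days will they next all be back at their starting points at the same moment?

26013 days

They coincide at every common multiple of the periods; the first is the LCM.
667 = 23 × 29
897 = 3 × 13 × 23
LCM(667, 897) = 3 × 13 × 23 × 29 = 26013.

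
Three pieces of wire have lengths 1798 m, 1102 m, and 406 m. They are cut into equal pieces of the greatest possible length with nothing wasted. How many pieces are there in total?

Piece length = gcd(1798, 1102, 406).
1798 = 2 × 29 × 31
1102 = 2 × 19 × 29
406 = 2 × 7 × 29
gcd(1798, 1102, 406) = 2 × 29 = 58.
Total pieces = 1798/58 + 1102/58 + 406/58 = 31 + 19 + 7 = 57.

57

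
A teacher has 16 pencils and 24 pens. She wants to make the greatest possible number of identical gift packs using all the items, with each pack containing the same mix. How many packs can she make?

8 packs

By the Euclidean algorithm:
24 = 1 × 16 + 8
16 = 2 × 8 + 0
gcd(16, 24) = 8.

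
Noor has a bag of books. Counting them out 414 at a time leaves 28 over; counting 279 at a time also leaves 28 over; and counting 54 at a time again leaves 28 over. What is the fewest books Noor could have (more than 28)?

N − 28 must be a common multiple of 414, 279, and 54.
414 = 2 × 3^2 × 23
279 = 3^2 × 31
54 = 2 × 3^3
LCM(414, 279, 54) = 2 × 3^3 × 23 × 31 = 38502.
Smallest N > 28 is LCM + 28 = 38502 + 28 = 38530.

38530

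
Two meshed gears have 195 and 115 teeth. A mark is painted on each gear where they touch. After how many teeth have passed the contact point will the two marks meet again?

4485 teeth

The first simultaneous occurrence is after LCM of the individual periods.
195 = 3 × 5 × 13
115 = 5 × 23
LCM(195, 115) = 3 × 5 × 13 × 23 = 4485.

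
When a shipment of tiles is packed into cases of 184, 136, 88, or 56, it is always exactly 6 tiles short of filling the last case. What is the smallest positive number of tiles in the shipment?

Being 6 short of a full case of size k means N ≡ −6 (mod k), i.e. N + 6 is a multiple of each size.
184 = 2^3 × 23
136 = 2^3 × 17
88 = 2^3 × 11
56 = 2^3 × 7
LCM(184, 136, 88, 56) = 2^3 × 7 × 11 × 17 × 23 = 240856.
Smallest positive N is 240856 − 6 = 240850.

240850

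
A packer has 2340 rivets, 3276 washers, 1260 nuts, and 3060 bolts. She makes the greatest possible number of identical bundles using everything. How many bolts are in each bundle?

85

Number of bundles = gcd(2340, 3276, 1260, 3060).
2340 = 2^2 × 3^2 × 5 × 13
3276 = 2^2 × 3^2 × 7 × 13
1260 = 2^2 × 3^2 × 5 × 7
3060 = 2^2 × 3^2 × 5 × 17
gcd(2340, 3276, 1260, 3060) = 2^2 × 3^2 = 36.
bolts per bundle = 3060 / 36 = 85.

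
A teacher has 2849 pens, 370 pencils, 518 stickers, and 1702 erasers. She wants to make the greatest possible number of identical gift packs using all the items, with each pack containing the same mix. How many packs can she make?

The pack count must divide each quantity, so the greatest is gcd(2849, 370, 518, 1702).
2849 = 7 × 11 × 37
370 = 2 × 5 × 37
518 = 2 × 7 × 37
1702 = 2 × 23 × 37
gcd(2849, 370, 518, 1702) = 37.

37 packs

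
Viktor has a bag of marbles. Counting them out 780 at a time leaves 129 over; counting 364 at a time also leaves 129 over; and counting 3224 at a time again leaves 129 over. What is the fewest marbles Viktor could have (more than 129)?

N − 129 must be a common multiple of 780, 364, and 3224.
780 = 2^2 × 3 × 5 × 13
364 = 2^2 × 7 × 13
3224 = 2^3 × 13 × 31
LCM(780, 364, 3224) = 2^3 × 3 × 5 × 7 × 13 × 31 = 338520.
Smallest N > 129 is LCM + 129 = 338520 + 129 = 338649.

338649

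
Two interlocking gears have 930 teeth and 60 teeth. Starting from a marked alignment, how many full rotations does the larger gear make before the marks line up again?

They are all back at their starting positions together after one LCM of the periods.
930 = 2 × 3 × 5 × 31
60 = 2^2 × 3 × 5
LCM(930, 60) = 2^2 × 3 × 5 × 31 = 1860.
Rotations for period 930: 1860 / 930 = 2.

2 rotations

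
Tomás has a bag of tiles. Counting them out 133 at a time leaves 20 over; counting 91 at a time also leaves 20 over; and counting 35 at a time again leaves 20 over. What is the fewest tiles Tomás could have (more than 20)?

8665

N − 20 must be a common multiple of 133, 91, and 35.
133 = 7 × 19
91 = 7 × 13
35 = 5 × 7
LCM(133, 91, 35) = 5 × 7 × 13 × 19 = 8645.
Smallest N > 20 is LCM + 20 = 8645 + 20 = 8665.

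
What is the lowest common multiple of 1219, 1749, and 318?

80454

1219 = 23 × 53
1749 = 3 × 11 × 53
318 = 2 × 3 × 53
LCM(1219, 1749, 318) = 2 × 3 × 11 × 23 × 53 = 80454.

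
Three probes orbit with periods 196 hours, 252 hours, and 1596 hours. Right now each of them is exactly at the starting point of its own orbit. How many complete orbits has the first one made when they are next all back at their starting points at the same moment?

171 orbits

The first common completion time is the LCM of the periods.
196 = 2^2 × 7^2
252 = 2^2 × 3^2 × 7
1596 = 2^2 × 3 × 7 × 19
LCM(196, 252, 1596) = 2^2 × 3^2 × 7^2 × 19 = 33516.
Orbits for period 196: 33516 / 196 = 171.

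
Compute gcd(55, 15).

55 = 5 × 11
15 = 3 × 5
gcd(55, 15) = 5.

5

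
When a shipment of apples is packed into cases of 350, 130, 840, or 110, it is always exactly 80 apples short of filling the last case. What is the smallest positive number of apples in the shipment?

Being 80 short of a full case of size k means N ≡ −80 (mod k), i.e. N + 80 is a multiple of each size.
350 = 2 × 5^2 × 7
130 = 2 × 5 × 13
840 = 2^3 × 3 × 5 × 7
110 = 2 × 5 × 11
LCM(350, 130, 840, 110) = 2^3 × 3 × 5^2 × 7 × 11 × 13 = 600600.
Smallest positive N is 600600 − 80 = 600520.

600520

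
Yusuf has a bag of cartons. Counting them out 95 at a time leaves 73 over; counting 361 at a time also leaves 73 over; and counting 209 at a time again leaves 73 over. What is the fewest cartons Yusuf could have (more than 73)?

N − 73 must be a common multiple of 95, 361, and 209.
95 = 5 × 19
361 = 19^2
209 = 11 × 19
LCM(95, 361, 209) = 5 × 11 × 19^2 = 19855.
Smallest N > 73 is LCM + 73 = 19855 + 73 = 19928.

19928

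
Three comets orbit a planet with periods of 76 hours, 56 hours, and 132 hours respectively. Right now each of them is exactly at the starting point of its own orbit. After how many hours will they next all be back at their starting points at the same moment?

35112 hours

The first simultaneous occurrence is after LCM of the individual periods.
76 = 2^2 × 19
56 = 2^3 × 7
132 = 2^2 × 3 × 11
LCM(76, 56, 132) = 2^3 × 3 × 7 × 11 × 19 = 35112.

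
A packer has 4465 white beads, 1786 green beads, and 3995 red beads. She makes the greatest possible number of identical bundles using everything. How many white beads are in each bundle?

Number of bundles = gcd(4465, 1786, 3995).
4465 = 5 × 19 × 47
1786 = 2 × 19 × 47
3995 = 5 × 17 × 47
gcd(4465, 1786, 3995) = 47.
white beads per bundle = 4465 / 47 = 95.

95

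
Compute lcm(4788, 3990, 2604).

4788 = 2^2 × 3^2 × 7 × 19
3990 = 2 × 3 × 5 × 7 × 19
2604 = 2^2 × 3 × 7 × 31
LCM(4788, 3990, 2604) = 2^2 × 3^2 × 5 × 7 × 19 × 31 = 742140.

742140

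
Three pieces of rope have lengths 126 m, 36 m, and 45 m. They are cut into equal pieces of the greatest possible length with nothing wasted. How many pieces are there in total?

Piece length = gcd(126, 36, 45).
126 = 2 × 3^2 × 7
36 = 2^2 × 3^2
45 = 3^2 × 5
gcd(126, 36, 45) = 3^2 = 9.
Total pieces = 126/9 + 36/9 + 45/9 = 14 + 4 + 5 = 23.

23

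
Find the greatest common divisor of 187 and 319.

187 = 11 × 17
319 = 11 × 29
gcd(187, 319) = 11.

11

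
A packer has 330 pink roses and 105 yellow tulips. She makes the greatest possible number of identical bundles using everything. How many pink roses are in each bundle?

Number of bundles = gcd(330, 105).
330 = 2 × 3 × 5 × 11
105 = 3 × 5 × 7
gcd(330, 105) = 3 × 5 = 15.
pink roses per bundle = 330 / 15 = 22.

22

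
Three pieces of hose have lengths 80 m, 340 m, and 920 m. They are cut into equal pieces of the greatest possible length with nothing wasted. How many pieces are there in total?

Piece length = gcd(80, 340, 920).
80 = 2^4 × 5
340 = 2^2 × 5 × 17
920 = 2^3 × 5 × 23
gcd(80, 340, 920) = 2^2 × 5 = 20.
Total pieces = 80/20 + 340/20 + 920/20 = 4 + 17 + 46 = 67.

67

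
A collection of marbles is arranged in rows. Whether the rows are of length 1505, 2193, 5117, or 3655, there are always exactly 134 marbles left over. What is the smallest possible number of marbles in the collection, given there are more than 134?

76889

N − 134 must be a common multiple of 1505, 2193, 5117, and 3655.
1505 = 5 × 7 × 43
2193 = 3 × 17 × 43
5117 = 7 × 17 × 43
3655 = 5 × 17 × 43
LCM(1505, 2193, 5117, 3655) = 3 × 5 × 7 × 17 × 43 = 76755.
Smallest N > 134 is LCM + 134 = 76755 + 134 = 76889.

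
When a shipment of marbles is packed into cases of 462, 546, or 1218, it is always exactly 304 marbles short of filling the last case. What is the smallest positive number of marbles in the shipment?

Being 304 short of a full case of size k means N ≡ −304 (mod k), i.e. N + 304 is a multiple of each size.
462 = 2 × 3 × 7 × 11
546 = 2 × 3 × 7 × 13
1218 = 2 × 3 × 7 × 29
LCM(462, 546, 1218) = 2 × 3 × 7 × 11 × 13 × 29 = 174174.
Smallest positive N is 174174 − 304 = 173870.

173870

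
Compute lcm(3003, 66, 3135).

3003 = 3 × 7 × 11 × 13
66 = 2 × 3 × 11
3135 = 3 × 5 × 11 × 19
LCM(3003, 66, 3135) = 2 × 3 × 5 × 7 × 11 × 13 × 19 = 570570.

570570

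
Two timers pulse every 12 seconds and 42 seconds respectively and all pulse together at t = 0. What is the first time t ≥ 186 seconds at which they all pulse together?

252 seconds

Joint pulses occur at multiples of LCM(12, 42).
12 = 2^2 × 3
42 = 2 × 3 × 7
LCM(12, 42) = 2^2 × 3 × 7 = 84.
Smallest multiple of 84 that is ≥ 186: ⌈186/84⌉ × 84 = 3 × 84 = 252.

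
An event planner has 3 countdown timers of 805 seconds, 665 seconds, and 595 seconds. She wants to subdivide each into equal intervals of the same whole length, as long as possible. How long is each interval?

35 seconds

The interval must divide each timer length; the longest such is the gcd.
805 = 5 × 7 × 23
665 = 5 × 7 × 19
595 = 5 × 7 × 17
gcd(805, 665, 595) = 5 × 7 = 35.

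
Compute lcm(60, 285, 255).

19380

60 = 2^2 × 3 × 5
285 = 3 × 5 × 19
255 = 3 × 5 × 17
LCM(60, 285, 255) = 2^2 × 3 × 5 × 17 × 19 = 19380.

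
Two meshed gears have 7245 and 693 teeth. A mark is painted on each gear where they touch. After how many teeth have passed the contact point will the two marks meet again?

79695 teeth

We need the least common multiple of the intervals.
7245 = 3^2 × 5 × 7 × 23
693 = 3^2 × 7 × 11
LCM(7245, 693) = 3^2 × 5 × 7 × 11 × 23 = 79695.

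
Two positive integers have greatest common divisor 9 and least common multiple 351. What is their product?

3159

For any two positive integers, gcd × lcm = product = 9 × 351 = 3159.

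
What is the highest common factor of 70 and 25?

70 = 2 × 5 × 7
25 = 5^2
gcd(70, 25) = 5.

5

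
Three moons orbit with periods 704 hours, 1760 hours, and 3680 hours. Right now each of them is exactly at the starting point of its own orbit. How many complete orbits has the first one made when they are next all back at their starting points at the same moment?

All finish a whole number of cycles simultaneously at t = LCM of the periods.
704 = 2^6 × 11
1760 = 2^5 × 5 × 11
3680 = 2^5 × 5 × 23
LCM(704, 1760, 3680) = 2^6 × 5 × 11 × 23 = 80960.
Orbits for period 704: 80960 / 704 = 115.

115 orbits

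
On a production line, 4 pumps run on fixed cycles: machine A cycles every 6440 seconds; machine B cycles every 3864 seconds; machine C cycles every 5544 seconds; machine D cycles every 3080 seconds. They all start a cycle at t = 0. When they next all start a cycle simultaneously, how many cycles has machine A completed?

They are all back at their starting positions together after one LCM of the periods.
6440 = 2^3 × 5 × 7 × 23
3864 = 2^3 × 3 × 7 × 23
5544 = 2^3 × 3^2 × 7 × 11
3080 = 2^3 × 5 × 7 × 11
LCM(6440, 3864, 5544, 3080) = 2^3 × 3^2 × 5 × 7 × 11 × 23 = 637560.
Cycles for period 6440: 637560 / 6440 = 99.

99 cycles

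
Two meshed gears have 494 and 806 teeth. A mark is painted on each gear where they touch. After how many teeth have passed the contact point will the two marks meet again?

15314 teeth

We need the least common multiple of the intervals.
494 = 2 × 13 × 19
806 = 2 × 13 × 31
LCM(494, 806) = 2 × 13 × 19 × 31 = 15314.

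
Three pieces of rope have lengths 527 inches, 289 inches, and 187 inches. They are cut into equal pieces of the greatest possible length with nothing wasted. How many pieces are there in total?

59

Piece length = gcd(527, 289, 187).
527 = 17 × 31
289 = 17^2
187 = 11 × 17
gcd(527, 289, 187) = 17.
Total pieces = 527/17 + 289/17 + 187/17 = 31 + 17 + 11 = 59.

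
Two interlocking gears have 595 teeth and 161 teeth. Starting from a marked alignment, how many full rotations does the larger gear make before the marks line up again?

All finish a whole number of cycles simultaneously at t = LCM of the periods.
595 = 5 × 7 × 17
161 = 7 × 23
LCM(595, 161) = 5 × 7 × 17 × 23 = 13685.
Rotations for period 595: 13685 / 595 = 23.

23 rotations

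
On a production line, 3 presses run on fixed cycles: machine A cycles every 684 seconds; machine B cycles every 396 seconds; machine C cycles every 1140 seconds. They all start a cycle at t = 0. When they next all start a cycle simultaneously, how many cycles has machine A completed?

55 cycles

All finish a whole number of cycles simultaneously at t = LCM of the periods.
684 = 2^2 × 3^2 × 19
396 = 2^2 × 3^2 × 11
1140 = 2^2 × 3 × 5 × 19
LCM(684, 396, 1140) = 2^2 × 3^2 × 5 × 11 × 19 = 37620.
Cycles for period 684: 37620 / 684 = 55.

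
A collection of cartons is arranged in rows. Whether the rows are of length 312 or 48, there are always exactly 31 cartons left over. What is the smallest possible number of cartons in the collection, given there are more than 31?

N − 31 must be a common multiple of 312 and 48.
312 = 2^3 × 3 × 13
48 = 2^4 × 3
LCM(312, 48) = 2^4 × 3 × 13 = 624.
Smallest N > 31 is LCM + 31 = 624 + 31 = 655.

655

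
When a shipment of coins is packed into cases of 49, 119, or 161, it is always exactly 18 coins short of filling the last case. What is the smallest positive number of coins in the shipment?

Being 18 short of a full case of size k means N ≡ −18 (mod k), i.e. N + 18 is a multiple of each size.
49 = 7^2
119 = 7 × 17
161 = 7 × 23
LCM(49, 119, 161) = 7^2 × 17 × 23 = 19159.
Smallest positive N is 19159 − 18 = 19141.

19141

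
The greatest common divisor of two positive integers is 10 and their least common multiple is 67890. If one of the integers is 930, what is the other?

730

For two integers, gcd × lcm = product, so the other is (10 × 67890) / 930 = 678900 / 930 = 730.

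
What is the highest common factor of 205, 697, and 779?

41

205 = 5 × 41
697 = 17 × 41
779 = 19 × 41
gcd(205, 697, 779) = 41.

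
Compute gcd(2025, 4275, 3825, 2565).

45

2025 = 3^4 × 5^2
4275 = 3^2 × 5^2 × 19
3825 = 3^2 × 5^2 × 17
2565 = 3^3 × 5 × 19
gcd(2025, 4275, 3825, 2565) = 3^2 × 5 = 45.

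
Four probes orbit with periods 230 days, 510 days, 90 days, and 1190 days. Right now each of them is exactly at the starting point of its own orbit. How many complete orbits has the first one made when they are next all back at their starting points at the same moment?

They are all back at their starting positions together after one LCM of the periods.
230 = 2 × 5 × 23
510 = 2 × 3 × 5 × 17
90 = 2 × 3^2 × 5
1190 = 2 × 5 × 7 × 17
LCM(230, 510, 90, 1190) = 2 × 3^2 × 5 × 7 × 17 × 23 = 246330.
Orbits for period 230: 246330 / 230 = 1071.

1071 orbits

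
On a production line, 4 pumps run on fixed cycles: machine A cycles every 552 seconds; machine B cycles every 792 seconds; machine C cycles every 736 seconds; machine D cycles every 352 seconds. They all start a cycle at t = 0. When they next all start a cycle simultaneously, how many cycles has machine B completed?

All finish a whole number of cycles simultaneously at t = LCM of the periods.
552 = 2^3 × 3 × 23
792 = 2^3 × 3^2 × 11
736 = 2^5 × 23
352 = 2^5 × 11
LCM(552, 792, 736, 352) = 2^5 × 3^2 × 11 × 23 = 72864.
Cycles for period 792: 72864 / 792 = 92.

92 cycles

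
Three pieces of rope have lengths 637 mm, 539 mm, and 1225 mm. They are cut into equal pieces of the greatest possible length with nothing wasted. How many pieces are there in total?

Piece length = gcd(637, 539, 1225).
637 = 7^2 × 13
539 = 7^2 × 11
1225 = 5^2 × 7^2
gcd(637, 539, 1225) = 7^2 = 49.
Total pieces = 637/49 + 539/49 + 1225/49 = 13 + 11 + 25 = 49.

49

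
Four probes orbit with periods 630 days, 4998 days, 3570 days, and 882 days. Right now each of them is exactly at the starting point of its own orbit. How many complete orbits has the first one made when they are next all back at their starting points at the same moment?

The first common completion time is the LCM of the periods.
630 = 2 × 3^2 × 5 × 7
4998 = 2 × 3 × 7^2 × 17
3570 = 2 × 3 × 5 × 7 × 17
882 = 2 × 3^2 × 7^2
LCM(630, 4998, 3570, 882) = 2 × 3^2 × 5 × 7^2 × 17 = 74970.
Orbits for period 630: 74970 / 630 = 119.

119 orbits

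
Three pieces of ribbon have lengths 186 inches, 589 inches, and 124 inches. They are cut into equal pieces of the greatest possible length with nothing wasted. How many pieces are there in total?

Piece length = gcd(186, 589, 124).
186 = 2 × 3 × 31
589 = 19 × 31
124 = 2^2 × 31
gcd(186, 589, 124) = 31.
Total pieces = 186/31 + 589/31 + 124/31 = 6 + 19 + 4 = 29.

29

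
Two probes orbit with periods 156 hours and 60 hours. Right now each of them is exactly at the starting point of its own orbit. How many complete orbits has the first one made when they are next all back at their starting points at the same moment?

All finish a whole number of cycles simultaneously at t = LCM of the periods.
156 = 2^2 × 3 × 13
60 = 2^2 × 3 × 5
LCM(156, 60) = 2^2 × 3 × 5 × 13 = 780.
Orbits for period 156: 780 / 156 = 5.

5 orbits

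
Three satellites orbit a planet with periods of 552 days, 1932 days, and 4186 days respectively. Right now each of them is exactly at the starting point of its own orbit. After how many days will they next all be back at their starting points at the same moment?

50232 days

They coincide at every common multiple of the periods; the first is the LCM.
552 = 2^3 × 3 × 23
1932 = 2^2 × 3 × 7 × 23
4186 = 2 × 7 × 13 × 23
LCM(552, 1932, 4186) = 2^3 × 3 × 7 × 13 × 23 = 50232.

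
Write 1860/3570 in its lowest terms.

1860 = 2^2 × 3 × 5 × 31
3570 = 2 × 3 × 5 × 7 × 17
gcd(1860, 3570) = 2 × 3 × 5 = 30.
Divide numerator and denominator by 30: 1860/3570 = 62/119.

62/119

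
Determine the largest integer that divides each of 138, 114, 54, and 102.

6

138 = 2 × 3 × 23
114 = 2 × 3 × 19
54 = 2 × 3^3
102 = 2 × 3 × 17
gcd(138, 114, 54, 102) = 2 × 3 = 6.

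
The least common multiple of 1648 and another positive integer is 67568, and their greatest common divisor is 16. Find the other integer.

gcd × lcm = product of the two integers, so the other integer is (16 × 67568) / 1648 = 656.

656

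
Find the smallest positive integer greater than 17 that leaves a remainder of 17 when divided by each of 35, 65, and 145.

N − 17 must be a common multiple of 35, 65, and 145.
35 = 5 × 7
65 = 5 × 13
145 = 5 × 29
LCM(35, 65, 145) = 5 × 7 × 13 × 29 = 13195.
Smallest N > 17 is LCM + 17 = 13195 + 17 = 13212.

13212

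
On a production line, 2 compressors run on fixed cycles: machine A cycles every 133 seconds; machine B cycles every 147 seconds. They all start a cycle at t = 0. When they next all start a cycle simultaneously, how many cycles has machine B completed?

19 cycles

They are all back at their starting positions together after one LCM of the periods.
133 = 7 × 19
147 = 3 × 7^2
LCM(133, 147) = 3 × 7^2 × 19 = 2793.
Cycles for period 147: 2793 / 147 = 19.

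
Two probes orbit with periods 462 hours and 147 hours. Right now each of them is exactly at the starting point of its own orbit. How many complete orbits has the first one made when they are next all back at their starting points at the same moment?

They are all back at their starting positions together after one LCM of the periods.
462 = 2 × 3 × 7 × 11
147 = 3 × 7^2
LCM(462, 147) = 2 × 3 × 7^2 × 11 = 3234.
Orbits for period 462: 3234 / 462 = 7.

7 orbits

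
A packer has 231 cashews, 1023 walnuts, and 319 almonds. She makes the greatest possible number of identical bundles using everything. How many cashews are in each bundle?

21

Number of bundles = gcd(231, 1023, 319).
231 = 3 × 7 × 11
1023 = 3 × 11 × 31
319 = 11 × 29
gcd(231, 1023, 319) = 11.
cashews per bundle = 231 / 11 = 21.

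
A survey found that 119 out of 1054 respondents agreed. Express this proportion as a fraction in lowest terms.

7/62

119 = 7 × 17
1054 = 2 × 17 × 31
gcd(119, 1054) = 17.
Divide numerator and denominator by 17: 119/1054 = 7/62.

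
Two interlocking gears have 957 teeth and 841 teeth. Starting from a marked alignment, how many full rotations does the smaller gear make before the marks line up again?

33 rotations

They are all back at their starting positions together after one LCM of the periods.
957 = 3 × 11 × 29
841 = 29^2
LCM(957, 841) = 3 × 11 × 29^2 = 27753.
Rotations for period 841: 27753 / 841 = 33.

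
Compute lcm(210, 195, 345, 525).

210 = 2 × 3 × 5 × 7
195 = 3 × 5 × 13
345 = 3 × 5 × 23
525 = 3 × 5^2 × 7
LCM(210, 195, 345, 525) = 2 × 3 × 5^2 × 7 × 13 × 23 = 313950.

313950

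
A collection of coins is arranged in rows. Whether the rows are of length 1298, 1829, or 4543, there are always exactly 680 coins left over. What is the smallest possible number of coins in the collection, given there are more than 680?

N − 680 must be a common multiple of 1298, 1829, and 4543.
1298 = 2 × 11 × 59
1829 = 31 × 59
4543 = 7 × 11 × 59
LCM(1298, 1829, 4543) = 2 × 7 × 11 × 31 × 59 = 281666.
Smallest N > 680 is LCM + 680 = 281666 + 680 = 282346.

282346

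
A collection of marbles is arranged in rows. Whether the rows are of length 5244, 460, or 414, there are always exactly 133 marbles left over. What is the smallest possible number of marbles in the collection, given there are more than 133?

N − 133 must be a common multiple of 5244, 460, and 414.
5244 = 2^2 × 3 × 19 × 23
460 = 2^2 × 5 × 23
414 = 2 × 3^2 × 23
LCM(5244, 460, 414) = 2^2 × 3^2 × 5 × 19 × 23 = 78660.
Smallest N > 133 is LCM + 133 = 78660 + 133 = 78793.

78793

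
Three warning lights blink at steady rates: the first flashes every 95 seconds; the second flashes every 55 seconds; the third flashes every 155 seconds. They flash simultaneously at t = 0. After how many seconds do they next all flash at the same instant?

The first simultaneous occurrence is after LCM of the individual periods.
95 = 5 × 19
55 = 5 × 11
155 = 5 × 31
LCM(95, 55, 155) = 5 × 11 × 19 × 31 = 32395.

32395 seconds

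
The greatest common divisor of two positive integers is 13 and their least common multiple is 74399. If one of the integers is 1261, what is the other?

For two integers, gcd × lcm = product, so the other is (13 × 74399) / 1261 = 967187 / 1261 = 767.

767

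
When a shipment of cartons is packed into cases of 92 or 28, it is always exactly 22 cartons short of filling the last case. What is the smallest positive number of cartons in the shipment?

622

Being 22 short of a full case of size k means N ≡ −22 (mod k), i.e. N + 22 is a multiple of each size.
92 = 2^2 × 23
28 = 2^2 × 7
LCM(92, 28) = 2^2 × 7 × 23 = 644.
Smallest positive N is 644 − 22 = 622.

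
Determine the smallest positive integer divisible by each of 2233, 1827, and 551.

381843

2233 = 7 × 11 × 29
1827 = 3^2 × 7 × 29
551 = 19 × 29
LCM(2233, 1827, 551) = 3^2 × 7 × 11 × 19 × 29 = 381843.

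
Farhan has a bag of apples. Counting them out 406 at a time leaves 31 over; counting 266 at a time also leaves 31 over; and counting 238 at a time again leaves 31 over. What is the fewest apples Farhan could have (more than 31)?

131169

N − 31 must be a common multiple of 406, 266, and 238.
406 = 2 × 7 × 29
266 = 2 × 7 × 19
238 = 2 × 7 × 17
LCM(406, 266, 238) = 2 × 7 × 17 × 19 × 29 = 131138.
Smallest N > 31 is LCM + 31 = 131138 + 31 = 131169.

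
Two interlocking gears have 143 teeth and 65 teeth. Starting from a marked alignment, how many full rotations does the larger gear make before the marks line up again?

All finish a whole number of cycles simultaneously at t = LCM of the periods.
143 = 11 × 13
65 = 5 × 13
LCM(143, 65) = 5 × 11 × 13 = 715.
Rotations for period 143: 715 / 143 = 5.

5 rotations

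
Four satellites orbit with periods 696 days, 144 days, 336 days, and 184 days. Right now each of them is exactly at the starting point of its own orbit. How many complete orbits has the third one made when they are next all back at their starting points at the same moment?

All finish a whole number of cycles simultaneously at t = LCM of the periods.
696 = 2^3 × 3 × 29
144 = 2^4 × 3^2
336 = 2^4 × 3 × 7
184 = 2^3 × 23
LCM(696, 144, 336, 184) = 2^4 × 3^2 × 7 × 23 × 29 = 672336.
Orbits for period 336: 672336 / 336 = 2001.

2001 orbits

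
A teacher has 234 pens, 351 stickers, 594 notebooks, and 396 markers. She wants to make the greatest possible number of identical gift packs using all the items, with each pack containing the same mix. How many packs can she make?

The pack count must divide each quantity, so the greatest is gcd(234, 351, 594, 396).
234 = 2 × 3^2 × 13
351 = 3^3 × 13
594 = 2 × 3^3 × 11
396 = 2^2 × 3^2 × 11
gcd(234, 351, 594, 396) = 3^2 = 9.

9 packs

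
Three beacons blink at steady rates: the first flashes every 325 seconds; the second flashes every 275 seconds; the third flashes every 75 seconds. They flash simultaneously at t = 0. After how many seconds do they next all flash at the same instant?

10725 seconds

We need the least common multiple of the intervals.
325 = 5^2 × 13
275 = 5^2 × 11
75 = 3 × 5^2
LCM(325, 275, 75) = 3 × 5^2 × 11 × 13 = 10725.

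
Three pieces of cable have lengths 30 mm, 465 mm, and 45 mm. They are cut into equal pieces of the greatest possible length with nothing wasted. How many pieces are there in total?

Piece length = gcd(30, 465, 45).
30 = 2 × 3 × 5
465 = 3 × 5 × 31
45 = 3^2 × 5
gcd(30, 465, 45) = 3 × 5 = 15.
Total pieces = 30/15 + 465/15 + 45/15 = 2 + 31 + 3 = 36.

36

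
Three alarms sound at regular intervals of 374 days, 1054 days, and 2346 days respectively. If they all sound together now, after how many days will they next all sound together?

799986 days

They coincide at every common multiple of the periods; the first is the LCM.
374 = 2 × 11 × 17
1054 = 2 × 17 × 31
2346 = 2 × 3 × 17 × 23
LCM(374, 1054, 2346) = 2 × 3 × 11 × 17 × 23 × 31 = 799986.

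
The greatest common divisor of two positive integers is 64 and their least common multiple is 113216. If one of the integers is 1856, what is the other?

3904

For two integers, gcd × lcm = product, so the other is (64 × 113216) / 1856 = 7245824 / 1856 = 3904.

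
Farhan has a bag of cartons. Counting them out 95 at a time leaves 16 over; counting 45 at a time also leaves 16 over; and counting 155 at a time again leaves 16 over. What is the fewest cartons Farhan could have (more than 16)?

26521

N − 16 must be a common multiple of 95, 45, and 155.
95 = 5 × 19
45 = 3^2 × 5
155 = 5 × 31
LCM(95, 45, 155) = 3^2 × 5 × 19 × 31 = 26505.
Smallest N > 16 is LCM + 16 = 26505 + 16 = 26521.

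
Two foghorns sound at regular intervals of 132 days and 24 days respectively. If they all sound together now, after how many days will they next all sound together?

264 days

We need the least common multiple of the intervals.
132 = 2^2 × 3 × 11
24 = 2^3 × 3
LCM(132, 24) = 2^3 × 3 × 11 = 264.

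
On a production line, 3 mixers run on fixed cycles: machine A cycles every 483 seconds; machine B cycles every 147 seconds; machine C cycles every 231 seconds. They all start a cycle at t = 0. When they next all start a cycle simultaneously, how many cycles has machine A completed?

All finish a whole number of cycles simultaneously at t = LCM of the periods.
483 = 3 × 7 × 23
147 = 3 × 7^2
231 = 3 × 7 × 11
LCM(483, 147, 231) = 3 × 7^2 × 11 × 23 = 37191.
Cycles for period 483: 37191 / 483 = 77.

77 cycles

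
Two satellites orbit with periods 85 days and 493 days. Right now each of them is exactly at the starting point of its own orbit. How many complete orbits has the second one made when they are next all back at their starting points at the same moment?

5 orbits

All finish a whole number of cycles simultaneously at t = LCM of the periods.
85 = 5 × 17
493 = 17 × 29
LCM(85, 493) = 5 × 17 × 29 = 2465.
Orbits for period 493: 2465 / 493 = 5.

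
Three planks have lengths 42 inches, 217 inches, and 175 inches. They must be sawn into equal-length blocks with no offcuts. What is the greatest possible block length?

7 inches

The block length must divide every plank, so the greatest is gcd(42, 217, 175).
42 = 2 × 3 × 7
217 = 7 × 31
175 = 5^2 × 7
gcd(42, 217, 175) = 7.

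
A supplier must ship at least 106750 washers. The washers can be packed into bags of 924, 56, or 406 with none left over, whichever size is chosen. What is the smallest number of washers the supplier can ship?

The number of washers must be a common multiple of 924, 56, and 406, so a multiple of their LCM.
924 = 2^2 × 3 × 7 × 11
56 = 2^3 × 7
406 = 2 × 7 × 29
LCM(924, 56, 406) = 2^3 × 3 × 7 × 11 × 29 = 53592.
Smallest multiple of 53592 that is ≥ 106750: ⌈106750/53592⌉ × 53592 = 2 × 53592 = 107184.

107184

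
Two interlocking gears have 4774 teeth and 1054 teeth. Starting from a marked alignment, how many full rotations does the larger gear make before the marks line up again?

The first common completion time is the LCM of the periods.
4774 = 2 × 7 × 11 × 31
1054 = 2 × 17 × 31
LCM(4774, 1054) = 2 × 7 × 11 × 17 × 31 = 81158.
Rotations for period 4774: 81158 / 4774 = 17.

17 rotations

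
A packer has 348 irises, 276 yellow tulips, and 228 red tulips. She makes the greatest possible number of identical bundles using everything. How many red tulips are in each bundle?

Number of bundles = gcd(348, 276, 228).
348 = 2^2 × 3 × 29
276 = 2^2 × 3 × 23
228 = 2^2 × 3 × 19
gcd(348, 276, 228) = 2^2 × 3 = 12.
red tulips per bundle = 228 / 12 = 19.

19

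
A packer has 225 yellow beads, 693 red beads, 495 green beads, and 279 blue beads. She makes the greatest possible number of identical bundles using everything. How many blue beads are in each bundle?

Number of bundles = gcd(225, 693, 495, 279).
225 = 3^2 × 5^2
693 = 3^2 × 7 × 11
495 = 3^2 × 5 × 11
279 = 3^2 × 31
gcd(225, 693, 495, 279) = 3^2 = 9.
blue beads per bundle = 279 / 9 = 31.

31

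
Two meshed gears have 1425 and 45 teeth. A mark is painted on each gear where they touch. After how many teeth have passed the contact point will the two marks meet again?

We need the least common multiple of the intervals.
1425 = 3 × 5^2 × 19
45 = 3^2 × 5
LCM(1425, 45) = 3^2 × 5^2 × 19 = 4275.

4275 teeth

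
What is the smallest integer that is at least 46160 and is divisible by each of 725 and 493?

49300

The integer must be a common multiple of 725 and 493, so a multiple of their LCM.
725 = 5^2 × 29
493 = 17 × 29
LCM(725, 493) = 5^2 × 17 × 29 = 12325.
Smallest multiple of 12325 that is ≥ 46160: ⌈46160/12325⌉ × 12325 = 4 × 12325 = 49300.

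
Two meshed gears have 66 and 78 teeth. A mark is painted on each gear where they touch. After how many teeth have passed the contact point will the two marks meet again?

858 teeth

The first simultaneous occurrence is after LCM of the individual periods.
66 = 2 × 3 × 11
78 = 2 × 3 × 13
LCM(66, 78) = 2 × 3 × 11 × 13 = 858.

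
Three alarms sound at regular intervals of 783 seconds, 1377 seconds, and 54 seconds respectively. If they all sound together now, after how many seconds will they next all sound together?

The first simultaneous occurrence is after LCM of the individual periods.
783 = 3^3 × 29
1377 = 3^4 × 17
54 = 2 × 3^3
LCM(783, 1377, 54) = 2 × 3^4 × 17 × 29 = 79866.

79866 seconds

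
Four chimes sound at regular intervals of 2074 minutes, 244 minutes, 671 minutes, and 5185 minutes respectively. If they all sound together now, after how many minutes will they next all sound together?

The first simultaneous occurrence is after LCM of the individual periods.
2074 = 2 × 17 × 61
244 = 2^2 × 61
671 = 11 × 61
5185 = 5 × 17 × 61
LCM(2074, 244, 671, 5185) = 2^2 × 5 × 11 × 17 × 61 = 228140.

228140 minutes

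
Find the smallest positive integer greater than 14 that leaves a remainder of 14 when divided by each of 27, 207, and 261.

18023

N − 14 must be a common multiple of 27, 207, and 261.
27 = 3^3
207 = 3^2 × 23
261 = 3^2 × 29
LCM(27, 207, 261) = 3^3 × 23 × 29 = 18009.
Smallest N > 14 is LCM + 14 = 18009 + 14 = 18023.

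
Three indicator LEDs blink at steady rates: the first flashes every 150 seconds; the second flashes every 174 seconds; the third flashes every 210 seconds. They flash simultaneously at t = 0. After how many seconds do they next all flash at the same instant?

30450 seconds

The first simultaneous occurrence is after LCM of the individual periods.
150 = 2 × 3 × 5^2
174 = 2 × 3 × 29
210 = 2 × 3 × 5 × 7
LCM(150, 174, 210) = 2 × 3 × 5^2 × 7 × 29 = 30450.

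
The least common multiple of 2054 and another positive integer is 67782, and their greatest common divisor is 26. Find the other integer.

gcd × lcm = product of the two integers, so the other integer is (26 × 67782) / 2054 = 858.

858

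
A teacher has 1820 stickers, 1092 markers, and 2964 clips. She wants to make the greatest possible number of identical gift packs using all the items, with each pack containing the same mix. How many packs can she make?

52 packs

The pack count must divide each quantity, so the greatest is gcd(1820, 1092, 2964).
1820 = 2^2 × 5 × 7 × 13
1092 = 2^2 × 3 × 7 × 13
2964 = 2^2 × 3 × 13 × 19
gcd(1820, 1092, 2964) = 2^2 × 13 = 52.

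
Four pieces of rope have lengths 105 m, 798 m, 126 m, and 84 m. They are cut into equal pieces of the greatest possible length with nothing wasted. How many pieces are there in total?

53

Piece length = gcd(105, 798, 126, 84).
105 = 3 × 5 × 7
798 = 2 × 3 × 7 × 19
126 = 2 × 3^2 × 7
84 = 2^2 × 3 × 7
gcd(105, 798, 126, 84) = 3 × 7 = 21.
Total pieces = 105/21 + 798/21 + 126/21 + 84/21 = 5 + 38 + 6 + 4 = 53.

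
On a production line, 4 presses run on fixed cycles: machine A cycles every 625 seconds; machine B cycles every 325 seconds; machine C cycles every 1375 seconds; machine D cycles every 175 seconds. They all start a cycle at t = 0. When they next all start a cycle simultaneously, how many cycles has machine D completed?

3575 cycles

All finish a whole number of cycles simultaneously at t = LCM of the periods.
625 = 5^4
325 = 5^2 × 13
1375 = 5^3 × 11
175 = 5^2 × 7
LCM(625, 325, 1375, 175) = 5^4 × 7 × 11 × 13 = 625625.
Cycles for period 175: 625625 / 175 = 3575.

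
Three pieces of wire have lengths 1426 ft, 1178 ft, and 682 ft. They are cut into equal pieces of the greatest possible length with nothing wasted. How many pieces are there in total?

Piece length = gcd(1426, 1178, 682).
1426 = 2 × 23 × 31
1178 = 2 × 19 × 31
682 = 2 × 11 × 31
gcd(1426, 1178, 682) = 2 × 31 = 62.
Total pieces = 1426/62 + 1178/62 + 682/62 = 23 + 19 + 11 = 53.

53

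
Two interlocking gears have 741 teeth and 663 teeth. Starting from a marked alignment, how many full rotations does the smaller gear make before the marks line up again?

All finish a whole number of cycles simultaneously at t = LCM of the periods.
741 = 3 × 13 × 19
663 = 3 × 13 × 17
LCM(741, 663) = 3 × 13 × 17 × 19 = 12597.
Rotations for period 663: 12597 / 663 = 19.

19 rotations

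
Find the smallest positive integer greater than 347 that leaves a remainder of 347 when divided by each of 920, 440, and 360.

N − 347 must be a common multiple of 920, 440, and 360.
920 = 2^3 × 5 × 23
440 = 2^3 × 5 × 11
360 = 2^3 × 3^2 × 5
LCM(920, 440, 360) = 2^3 × 3^2 × 5 × 11 × 23 = 91080.
Smallest N > 347 is LCM + 347 = 91080 + 347 = 91427.

91427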